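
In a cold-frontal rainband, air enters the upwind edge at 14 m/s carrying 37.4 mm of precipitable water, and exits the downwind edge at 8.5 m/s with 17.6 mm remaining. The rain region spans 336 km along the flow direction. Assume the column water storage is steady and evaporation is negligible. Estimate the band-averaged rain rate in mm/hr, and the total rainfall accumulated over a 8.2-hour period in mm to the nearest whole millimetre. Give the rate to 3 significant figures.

R ≈ 4.01 mm/hr; total ≈ 33 mm

Column moisture flux per unit crosswind length is F = V × PW.
Inflow: F_in = 14 × 37.4 = 523.6 mm·m/s
Outflow: F_out = 8.5 × 17.6 = 149.6 mm·m/s
Steady-state rate R = (F_in − F_out)/L = (523.6 − 149.6) / 336000 m = 1.113e-03 mm/s.
R = 1.113e-03 × 3600 = 4.01 mm/hr.
Over 8.2 h: total = 4.01 × 8.2 = 32.882 ≈ 33 mm.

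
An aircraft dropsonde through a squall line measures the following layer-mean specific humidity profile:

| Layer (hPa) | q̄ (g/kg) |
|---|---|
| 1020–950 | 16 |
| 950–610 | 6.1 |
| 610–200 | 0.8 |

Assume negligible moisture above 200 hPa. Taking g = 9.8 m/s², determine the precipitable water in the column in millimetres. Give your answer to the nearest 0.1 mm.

PW ≈ 35.9 mm

Precipitable water is the column-integrated vapour mass per unit area: PW = (1/g) Σ q̄ Δp, with q in kg/kg and Δp in Pa (1 kg/m² of water = 1 mm).
Layer 1020–950 hPa: Δp = 70 hPa = 7000 Pa, q̄ = 0.016 kg/kg → 0.016 × 7000 / 9.8 = 11.43 mm
Layer 950–610 hPa: Δp = 340 hPa = 34000 Pa, q̄ = 0.0061 kg/kg → 0.0061 × 34000 / 9.8 = 21.16 mm
Layer 610–200 hPa: Δp = 410 hPa = 41000 Pa, q̄ = 0.0008 kg/kg → 0.0008 × 41000 / 9.8 = 3.35 mm
PW = 11.43 + 21.16 + 3.35 = 35.94 ≈ 35.9 mm.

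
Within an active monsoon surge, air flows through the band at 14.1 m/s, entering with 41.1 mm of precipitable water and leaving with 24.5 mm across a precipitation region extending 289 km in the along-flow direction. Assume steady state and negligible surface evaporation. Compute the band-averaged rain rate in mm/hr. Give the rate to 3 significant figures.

Column moisture flux per unit crosswind length is F = V × PW.
Inflow: F_in = 14.1 × 41.1 = 579.51 mm·m/s
Outflow: F_out = 14.1 × 24.5 = 345.45 mm·m/s
Steady-state rate R = (F_in − F_out)/L = (579.51 − 345.45) / 289000 m = 8.099e-04 mm/s.
R = 8.099e-04 × 3600 = 2.92 mm/hr.

R ≈ 2.92 mm/hr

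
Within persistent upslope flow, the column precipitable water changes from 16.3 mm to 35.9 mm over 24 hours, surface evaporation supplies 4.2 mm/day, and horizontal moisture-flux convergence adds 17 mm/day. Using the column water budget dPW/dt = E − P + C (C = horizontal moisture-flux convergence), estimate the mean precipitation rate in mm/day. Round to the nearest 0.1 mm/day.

P ≈ 1.6 mm/day

dPW/dt = (35.9 − 16.3) mm / (24/24 day) = +19.600 mm/day.
P = E + C − dPW/dt = 4.2 + (17) − (+19.600) = 1.6 mm/day.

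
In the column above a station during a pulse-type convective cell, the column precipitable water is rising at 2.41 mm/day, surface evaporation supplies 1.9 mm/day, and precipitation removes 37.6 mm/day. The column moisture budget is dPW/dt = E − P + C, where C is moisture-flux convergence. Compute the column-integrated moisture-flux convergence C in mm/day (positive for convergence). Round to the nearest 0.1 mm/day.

C ≈ 38.1 mm/day

dPW/dt = +2.41 mm/day.
C = dPW/dt − E + P = (+2.41) − 1.9 + 37.6 = 38.1 mm/day.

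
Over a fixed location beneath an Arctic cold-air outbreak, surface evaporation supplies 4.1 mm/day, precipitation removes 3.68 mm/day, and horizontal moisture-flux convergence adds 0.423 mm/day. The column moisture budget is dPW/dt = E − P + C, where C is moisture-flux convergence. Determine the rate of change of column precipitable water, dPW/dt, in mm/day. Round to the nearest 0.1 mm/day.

dPW/dt = E − P + C = 4.1 − 3.68 + (0.423) = 0.8 mm/day.

dPW/dt ≈ 0.8 mm/day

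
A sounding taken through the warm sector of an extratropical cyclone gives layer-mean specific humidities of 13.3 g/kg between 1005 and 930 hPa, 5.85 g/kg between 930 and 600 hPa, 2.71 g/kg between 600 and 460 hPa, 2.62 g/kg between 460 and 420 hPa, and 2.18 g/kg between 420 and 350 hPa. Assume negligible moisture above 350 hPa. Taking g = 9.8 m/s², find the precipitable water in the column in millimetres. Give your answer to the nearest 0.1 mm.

Precipitable water is the column-integrated vapour mass per unit area: PW = (1/g) Σ q̄ Δp, with q in kg/kg and Δp in Pa (1 kg/m² of water = 1 mm).
Layer 1005–930 hPa: Δp = 75 hPa = 7500 Pa, q̄ = 0.0133 kg/kg → 0.0133 × 7500 / 9.8 = 10.18 mm
Layer 930–600 hPa: Δp = 330 hPa = 33000 Pa, q̄ = 0.00585 kg/kg → 0.00585 × 33000 / 9.8 = 19.70 mm
Layer 600–460 hPa: Δp = 140 hPa = 14000 Pa, q̄ = 0.00271 kg/kg → 0.00271 × 14000 / 9.8 = 3.87 mm
Layer 460–420 hPa: Δp = 40 hPa = 4000 Pa, q̄ = 0.00262 kg/kg → 0.00262 × 4000 / 9.8 = 1.07 mm
Layer 420–350 hPa: Δp = 70 hPa = 7000 Pa, q̄ = 0.00218 kg/kg → 0.00218 × 7000 / 9.8 = 1.56 mm
PW = 10.18 + 19.70 + 3.87 + 1.07 + 1.56 = 36.38 ≈ 36.4 mm.

PW ≈ 36.4 mm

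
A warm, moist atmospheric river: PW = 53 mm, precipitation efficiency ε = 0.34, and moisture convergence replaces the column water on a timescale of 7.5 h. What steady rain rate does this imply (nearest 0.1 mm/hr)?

R ≈ 2.4 mm/hr

Each overturning extracts ε × PW = 0.34 × 53 = 18.02 mm.
Rate = ε·PW / τ = 18.02 / 7.5 h = 2.4 mm/hr.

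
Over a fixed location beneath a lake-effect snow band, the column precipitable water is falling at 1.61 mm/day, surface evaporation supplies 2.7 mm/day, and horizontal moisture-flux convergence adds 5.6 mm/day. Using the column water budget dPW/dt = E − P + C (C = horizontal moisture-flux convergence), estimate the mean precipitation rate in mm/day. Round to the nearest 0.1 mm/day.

P ≈ 9.9 mm/day

dPW/dt = -1.61 mm/day.
P = E + C − dPW/dt = 2.7 + (5.6) − (-1.61) = 9.9 mm/day.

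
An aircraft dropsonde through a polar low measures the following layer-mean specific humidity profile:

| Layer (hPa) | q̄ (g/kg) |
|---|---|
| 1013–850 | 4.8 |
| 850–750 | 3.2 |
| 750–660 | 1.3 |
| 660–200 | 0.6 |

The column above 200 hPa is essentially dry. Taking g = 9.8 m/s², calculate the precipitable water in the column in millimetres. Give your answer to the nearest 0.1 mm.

PW ≈ 15.3 mm

Precipitable water is the column-integrated vapour mass per unit area: PW = (1/g) Σ q̄ Δp, with q in kg/kg and Δp in Pa (1 kg/m² of water = 1 mm).
Layer 1013–850 hPa: Δp = 163 hPa = 16300 Pa, q̄ = 0.0048 kg/kg → 0.0048 × 16300 / 9.8 = 7.98 mm
Layer 850–750 hPa: Δp = 100 hPa = 10000 Pa, q̄ = 0.0032 kg/kg → 0.0032 × 10000 / 9.8 = 3.27 mm
Layer 750–660 hPa: Δp = 90 hPa = 9000 Pa, q̄ = 0.0013 kg/kg → 0.0013 × 9000 / 9.8 = 1.19 mm
Layer 660–200 hPa: Δp = 460 hPa = 46000 Pa, q̄ = 0.0006 kg/kg → 0.0006 × 46000 / 9.8 = 2.82 mm
PW = 7.98 + 3.27 + 1.19 + 2.82 = 15.26 ≈ 15.3 mm.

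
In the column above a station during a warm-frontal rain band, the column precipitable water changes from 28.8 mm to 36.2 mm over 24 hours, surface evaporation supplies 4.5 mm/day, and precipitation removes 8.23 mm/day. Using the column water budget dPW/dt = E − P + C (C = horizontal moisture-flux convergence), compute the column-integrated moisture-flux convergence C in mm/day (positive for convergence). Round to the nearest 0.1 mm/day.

dPW/dt = (36.2 − 28.8) mm / (24/24 day) = +7.400 mm/day.
C = dPW/dt − E + P = (+7.400) − 4.5 + 8.23 = 11.1 mm/day.

C ≈ 11.1 mm/day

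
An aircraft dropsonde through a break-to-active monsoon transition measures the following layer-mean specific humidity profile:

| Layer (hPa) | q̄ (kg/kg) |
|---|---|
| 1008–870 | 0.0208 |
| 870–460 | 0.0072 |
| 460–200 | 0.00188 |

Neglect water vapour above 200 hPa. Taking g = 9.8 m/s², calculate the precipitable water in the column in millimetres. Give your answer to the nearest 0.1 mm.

PW ≈ 64.4 mm

Precipitable water is the column-integrated vapour mass per unit area: PW = (1/g) Σ q̄ Δp, with q in kg/kg and Δp in Pa (1 kg/m² of water = 1 mm).
Layer 1008–870 hPa: Δp = 138 hPa = 13800 Pa, q̄ = 0.0208 kg/kg → 0.0208 × 13800 / 9.8 = 29.29 mm
Layer 870–460 hPa: Δp = 410 hPa = 41000 Pa, q̄ = 0.0072 kg/kg → 0.0072 × 41000 / 9.8 = 30.12 mm
Layer 460–200 hPa: Δp = 260 hPa = 26000 Pa, q̄ = 0.00188 kg/kg → 0.00188 × 26000 / 9.8 = 4.99 mm
PW = 29.29 + 30.12 + 4.99 = 64.40 ≈ 64.4 mm.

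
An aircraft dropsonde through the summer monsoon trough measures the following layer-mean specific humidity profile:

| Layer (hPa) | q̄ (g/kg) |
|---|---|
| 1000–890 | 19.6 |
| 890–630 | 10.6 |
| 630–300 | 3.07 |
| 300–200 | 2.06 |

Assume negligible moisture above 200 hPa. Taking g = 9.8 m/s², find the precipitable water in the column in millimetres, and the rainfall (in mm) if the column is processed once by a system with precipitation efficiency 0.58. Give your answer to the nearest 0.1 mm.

Precipitable water is the column-integrated vapour mass per unit area: PW = (1/g) Σ q̄ Δp, with q in kg/kg and Δp in Pa (1 kg/m² of water = 1 mm).
Layer 1000–890 hPa: Δp = 110 hPa = 11000 Pa, q̄ = 0.0196 kg/kg → 0.0196 × 11000 / 9.8 = 22.00 mm
Layer 890–630 hPa: Δp = 260 hPa = 26000 Pa, q̄ = 0.0106 kg/kg → 0.0106 × 26000 / 9.8 = 28.12 mm
Layer 630–300 hPa: Δp = 330 hPa = 33000 Pa, q̄ = 0.00307 kg/kg → 0.00307 × 33000 / 9.8 = 10.34 mm
Layer 300–200 hPa: Δp = 100 hPa = 10000 Pa, q̄ = 0.00206 kg/kg → 0.00206 × 10000 / 9.8 = 2.10 mm
PW = 22.00 + 28.12 + 10.34 + 2.10 = 62.56 ≈ 62.6 mm.
Rainfall = ε × PW = 0.58 × 62.6 = 36.3 mm.

PW ≈ 62.6 mm; rainfall ≈ 36.3 mm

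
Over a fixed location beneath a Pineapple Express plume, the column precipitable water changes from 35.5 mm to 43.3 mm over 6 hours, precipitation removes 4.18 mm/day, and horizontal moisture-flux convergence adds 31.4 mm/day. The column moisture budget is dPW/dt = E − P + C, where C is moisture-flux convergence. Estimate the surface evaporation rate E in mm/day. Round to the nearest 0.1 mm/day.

E ≈ 4.0 mm/day

dPW/dt = (43.3 − 35.5) mm / (6/24 day) = +31.200 mm/day.
E = dPW/dt + P − C = (+31.200) + 4.18 − (31.4) = 4.0 mm/day.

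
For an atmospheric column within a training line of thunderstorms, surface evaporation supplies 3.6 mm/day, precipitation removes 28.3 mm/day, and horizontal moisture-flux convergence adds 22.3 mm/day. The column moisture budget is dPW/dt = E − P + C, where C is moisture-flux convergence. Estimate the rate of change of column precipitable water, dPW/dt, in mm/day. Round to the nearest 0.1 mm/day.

dPW/dt ≈ -2.4 mm/day

dPW/dt = E − P + C = 3.6 − 28.3 + (22.3) = -2.4 mm/day.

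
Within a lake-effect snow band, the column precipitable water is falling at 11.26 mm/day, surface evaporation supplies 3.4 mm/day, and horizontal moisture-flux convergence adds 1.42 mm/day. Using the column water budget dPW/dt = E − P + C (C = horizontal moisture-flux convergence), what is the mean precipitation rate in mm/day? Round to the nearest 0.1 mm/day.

dPW/dt = -11.26 mm/day.
P = E + C − dPW/dt = 3.4 + (1.42) − (-11.26) = 16.1 mm/day.

P ≈ 16.1 mm/day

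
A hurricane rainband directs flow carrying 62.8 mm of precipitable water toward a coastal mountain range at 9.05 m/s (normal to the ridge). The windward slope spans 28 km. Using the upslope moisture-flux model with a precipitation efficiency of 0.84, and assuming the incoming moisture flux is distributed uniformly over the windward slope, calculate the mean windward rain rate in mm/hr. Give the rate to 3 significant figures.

Incoming column moisture flux per unit ridge length: F = V × PW = 9.05 × 62.8 = 568.34 mm·m/s.
Spread over the 28 km slope with efficiency ε = 0.84: R = ε·F/W = 0.84 × 568.34 / 28000 m = 1.705e-02 mm/s.
R = 1.705e-02 × 3600 = 61.4 mm/hr.

R ≈ 61.4 mm/hr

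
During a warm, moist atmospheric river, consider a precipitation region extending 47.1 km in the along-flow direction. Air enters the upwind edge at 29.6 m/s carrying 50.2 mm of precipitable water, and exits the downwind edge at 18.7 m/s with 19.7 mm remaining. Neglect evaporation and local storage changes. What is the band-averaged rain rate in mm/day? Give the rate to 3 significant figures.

Column moisture flux per unit crosswind length is F = V × PW.
Inflow: F_in = 29.6 × 50.2 = 1485.92 mm·m/s
Outflow: F_out = 18.7 × 19.7 = 368.39 mm·m/s
Steady-state rate R = (F_in − F_out)/L = (1485.92 − 368.39) / 47100 m = 2.373e-02 mm/s.
R = 2.373e-02 × 3600 × 24 = 2050 mm/day.

R ≈ 2050 mm/day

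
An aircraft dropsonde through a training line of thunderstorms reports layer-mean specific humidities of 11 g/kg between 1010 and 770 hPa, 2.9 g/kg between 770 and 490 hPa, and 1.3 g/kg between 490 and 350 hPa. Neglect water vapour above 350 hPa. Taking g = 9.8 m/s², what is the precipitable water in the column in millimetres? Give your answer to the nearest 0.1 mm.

Precipitable water is the column-integrated vapour mass per unit area: PW = (1/g) Σ q̄ Δp, with q in kg/kg and Δp in Pa (1 kg/m² of water = 1 mm).
Layer 1010–770 hPa: Δp = 240 hPa = 24000 Pa, q̄ = 0.011 kg/kg → 0.011 × 24000 / 9.8 = 26.94 mm
Layer 770–490 hPa: Δp = 280 hPa = 28000 Pa, q̄ = 0.0029 kg/kg → 0.0029 × 28000 / 9.8 = 8.29 mm
Layer 490–350 hPa: Δp = 140 hPa = 14000 Pa, q̄ = 0.0013 kg/kg → 0.0013 × 14000 / 9.8 = 1.86 mm
PW = 26.94 + 8.29 + 1.86 = 37.09 ≈ 37.1 mm.

PW ≈ 37.1 mm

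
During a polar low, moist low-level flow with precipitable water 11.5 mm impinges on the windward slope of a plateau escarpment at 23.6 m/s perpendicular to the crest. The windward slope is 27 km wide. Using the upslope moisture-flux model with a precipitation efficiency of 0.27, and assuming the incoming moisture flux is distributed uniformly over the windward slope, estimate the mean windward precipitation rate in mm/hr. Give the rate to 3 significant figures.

R ≈ 9.77 mm/hr

Incoming column moisture flux per unit ridge length: F = V × PW = 23.6 × 11.5 = 271.4 mm·m/s.
Spread over the 27 km slope with efficiency ε = 0.27: R = ε·F/W = 0.27 × 271.4 / 27000 m = 2.714e-03 mm/s.
R = 2.714e-03 × 3600 = 9.77 mm/hr.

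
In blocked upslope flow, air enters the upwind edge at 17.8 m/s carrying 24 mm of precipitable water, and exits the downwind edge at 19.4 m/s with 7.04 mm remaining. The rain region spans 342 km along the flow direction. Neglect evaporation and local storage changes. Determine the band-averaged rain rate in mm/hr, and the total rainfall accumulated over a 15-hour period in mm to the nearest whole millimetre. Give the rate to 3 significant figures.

R ≈ 3.06 mm/hr; total ≈ 46 mm

Column moisture flux per unit crosswind length is F = V × PW.
Inflow: F_in = 17.8 × 24 = 427.2 mm·m/s
Outflow: F_out = 19.4 × 7.04 = 136.576 mm·m/s
Steady-state rate R = (F_in − F_out)/L = (427.2 − 136.576) / 342000 m = 8.498e-04 mm/s.
R = 8.498e-04 × 3600 = 3.06 mm/hr.
Over 15 h: total = 3.06 × 15 = 45.9 ≈ 46 mm.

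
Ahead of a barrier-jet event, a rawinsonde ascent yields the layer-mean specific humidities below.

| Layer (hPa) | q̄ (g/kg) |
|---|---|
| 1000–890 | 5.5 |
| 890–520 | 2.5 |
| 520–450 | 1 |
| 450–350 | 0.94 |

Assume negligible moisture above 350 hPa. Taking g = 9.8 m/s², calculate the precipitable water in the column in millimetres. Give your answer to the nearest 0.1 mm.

Precipitable water is the column-integrated vapour mass per unit area: PW = (1/g) Σ q̄ Δp, with q in kg/kg and Δp in Pa (1 kg/m² of water = 1 mm).
Layer 1000–890 hPa: Δp = 110 hPa = 11000 Pa, q̄ = 0.0055 kg/kg → 0.0055 × 11000 / 9.8 = 6.17 mm
Layer 890–520 hPa: Δp = 370 hPa = 37000 Pa, q̄ = 0.0025 kg/kg → 0.0025 × 37000 / 9.8 = 9.44 mm
Layer 520–450 hPa: Δp = 70 hPa = 7000 Pa, q̄ = 0.001 kg/kg → 0.001 × 7000 / 9.8 = 0.71 mm
Layer 450–350 hPa: Δp = 100 hPa = 10000 Pa, q̄ = 0.00094 kg/kg → 0.00094 × 10000 / 9.8 = 0.96 mm
PW = 6.17 + 9.44 + 0.71 + 0.96 = 17.28 ≈ 17.3 mm.

PW ≈ 17.3 mm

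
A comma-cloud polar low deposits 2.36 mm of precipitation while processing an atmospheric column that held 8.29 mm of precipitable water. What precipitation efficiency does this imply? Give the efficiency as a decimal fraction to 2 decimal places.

ε = precipitation / PW = 2.36 / 8.29 = 0.28.

ε ≈ 0.28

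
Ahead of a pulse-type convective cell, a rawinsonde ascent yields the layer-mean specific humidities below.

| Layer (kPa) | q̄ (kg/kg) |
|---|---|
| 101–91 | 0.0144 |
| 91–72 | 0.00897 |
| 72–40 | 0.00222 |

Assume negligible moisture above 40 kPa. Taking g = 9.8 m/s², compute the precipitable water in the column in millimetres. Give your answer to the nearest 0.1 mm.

Precipitable water is the column-integrated vapour mass per unit area: PW = (1/g) Σ q̄ Δp, with q in kg/kg and Δp in Pa (1 kg/m² of water = 1 mm).
Layer 101–91 kPa: Δp = 100 hPa = 10000 Pa, q̄ = 0.0144 kg/kg → 0.0144 × 10000 / 9.8 = 14.69 mm
Layer 91–72 kPa: Δp = 190 hPa = 19000 Pa, q̄ = 0.00897 kg/kg → 0.00897 × 19000 / 9.8 = 17.39 mm
Layer 72–40 kPa: Δp = 320 hPa = 32000 Pa, q̄ = 0.00222 kg/kg → 0.00222 × 32000 / 9.8 = 7.25 mm
PW = 14.69 + 17.39 + 7.25 = 39.33 ≈ 39.3 mm.

PW ≈ 39.3 mm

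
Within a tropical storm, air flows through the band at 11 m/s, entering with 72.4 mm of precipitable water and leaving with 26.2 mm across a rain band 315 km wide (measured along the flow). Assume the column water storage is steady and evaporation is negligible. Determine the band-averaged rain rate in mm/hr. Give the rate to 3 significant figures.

R ≈ 5.81 mm/hr

Column moisture flux per unit crosswind length is F = V × PW.
Inflow: F_in = 11 × 72.4 = 796.4 mm·m/s
Outflow: F_out = 11 × 26.2 = 288.2 mm·m/s
Steady-state rate R = (F_in − F_out)/L = (796.4 − 288.2) / 315000 m = 1.613e-03 mm/s.
R = 1.613e-03 × 3600 = 5.81 mm/hr.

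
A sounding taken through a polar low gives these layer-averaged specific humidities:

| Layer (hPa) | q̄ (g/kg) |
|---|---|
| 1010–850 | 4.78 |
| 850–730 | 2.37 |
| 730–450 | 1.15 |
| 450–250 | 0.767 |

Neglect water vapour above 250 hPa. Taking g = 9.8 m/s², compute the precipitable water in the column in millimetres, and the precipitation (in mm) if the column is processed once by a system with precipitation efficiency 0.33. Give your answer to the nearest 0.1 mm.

PW ≈ 15.6 mm; precipitation ≈ 5.1 mm

Precipitable water is the column-integrated vapour mass per unit area: PW = (1/g) Σ q̄ Δp, with q in kg/kg and Δp in Pa (1 kg/m² of water = 1 mm).
Layer 1010–850 hPa: Δp = 160 hPa = 16000 Pa, q̄ = 0.00478 kg/kg → 0.00478 × 16000 / 9.8 = 7.80 mm
Layer 850–730 hPa: Δp = 120 hPa = 12000 Pa, q̄ = 0.00237 kg/kg → 0.00237 × 12000 / 9.8 = 2.90 mm
Layer 730–450 hPa: Δp = 280 hPa = 28000 Pa, q̄ = 0.00115 kg/kg → 0.00115 × 28000 / 9.8 = 3.29 mm
Layer 450–250 hPa: Δp = 200 hPa = 20000 Pa, q̄ = 0.000767 kg/kg → 0.000767 × 20000 / 9.8 = 1.57 mm
PW = 7.80 + 2.90 + 3.29 + 1.57 = 15.56 ≈ 15.6 mm.
Precipitation = ε × PW = 0.33 × 15.6 = 5.1 mm.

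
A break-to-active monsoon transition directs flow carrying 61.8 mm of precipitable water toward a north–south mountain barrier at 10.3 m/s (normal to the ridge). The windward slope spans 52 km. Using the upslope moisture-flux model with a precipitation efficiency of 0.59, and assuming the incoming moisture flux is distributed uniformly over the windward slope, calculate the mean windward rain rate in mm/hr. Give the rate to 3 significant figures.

R ≈ 26.0 mm/hr

Incoming column moisture flux per unit ridge length: F = V × PW = 10.3 × 61.8 = 636.54 mm·m/s.
Spread over the 52 km slope with efficiency ε = 0.59: R = ε·F/W = 0.59 × 636.54 / 52000 m = 7.222e-03 mm/s.
R = 7.222e-03 × 3600 = 26.0 mm/hr.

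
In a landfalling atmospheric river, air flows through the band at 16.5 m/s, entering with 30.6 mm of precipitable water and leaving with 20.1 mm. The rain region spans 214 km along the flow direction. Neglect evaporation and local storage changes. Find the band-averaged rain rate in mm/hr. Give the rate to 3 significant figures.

R ≈ 2.91 mm/hr

Column moisture flux per unit crosswind length is F = V × PW.
Inflow: F_in = 16.5 × 30.6 = 504.9 mm·m/s
Outflow: F_out = 16.5 × 20.1 = 331.65 mm·m/s
Steady-state rate R = (F_in − F_out)/L = (504.9 − 331.65) / 214000 m = 8.096e-04 mm/s.
R = 8.096e-04 × 3600 = 2.91 mm/hr.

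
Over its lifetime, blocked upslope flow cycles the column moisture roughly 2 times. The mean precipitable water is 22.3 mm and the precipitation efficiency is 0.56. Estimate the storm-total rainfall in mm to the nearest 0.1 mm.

rainfall ≈ 25.0 mm

Each cycle deposits ε × PW = 0.56 × 22.3 = 12.488 mm.
Over 2 cycles: 2 × 12.488 = 25.0 mm.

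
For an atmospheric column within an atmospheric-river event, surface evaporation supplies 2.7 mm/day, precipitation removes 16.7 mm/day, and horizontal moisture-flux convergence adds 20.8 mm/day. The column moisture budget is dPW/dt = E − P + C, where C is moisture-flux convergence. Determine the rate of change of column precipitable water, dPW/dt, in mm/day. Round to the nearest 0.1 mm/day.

dPW/dt ≈ 6.8 mm/day

dPW/dt = E − P + C = 2.7 − 16.7 + (20.8) = 6.8 mm/day.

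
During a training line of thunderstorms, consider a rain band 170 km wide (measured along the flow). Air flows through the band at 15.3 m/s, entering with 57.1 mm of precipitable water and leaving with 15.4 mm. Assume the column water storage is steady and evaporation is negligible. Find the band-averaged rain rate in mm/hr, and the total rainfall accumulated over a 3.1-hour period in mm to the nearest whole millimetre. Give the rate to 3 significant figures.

Column moisture flux per unit crosswind length is F = V × PW.
Inflow: F_in = 15.3 × 57.1 = 873.63 mm·m/s
Outflow: F_out = 15.3 × 15.4 = 235.62 mm·m/s
Steady-state rate R = (F_in − F_out)/L = (873.63 − 235.62) / 170000 m = 3.753e-03 mm/s.
R = 3.753e-03 × 3600 = 13.5 mm/hr.
Over 3.1 h: total = 13.5 × 3.1 = 41.85 ≈ 42 mm.

R ≈ 13.5 mm/hr; total ≈ 42 mm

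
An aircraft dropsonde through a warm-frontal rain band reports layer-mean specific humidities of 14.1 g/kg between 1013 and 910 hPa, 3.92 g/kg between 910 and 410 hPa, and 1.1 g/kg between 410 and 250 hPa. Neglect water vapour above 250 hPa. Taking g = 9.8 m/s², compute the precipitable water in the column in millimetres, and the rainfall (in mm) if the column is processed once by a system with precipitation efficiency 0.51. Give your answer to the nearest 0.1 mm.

Precipitable water is the column-integrated vapour mass per unit area: PW = (1/g) Σ q̄ Δp, with q in kg/kg and Δp in Pa (1 kg/m² of water = 1 mm).
Layer 1013–910 hPa: Δp = 103 hPa = 10300 Pa, q̄ = 0.0141 kg/kg → 0.0141 × 10300 / 9.8 = 14.82 mm
Layer 910–410 hPa: Δp = 500 hPa = 50000 Pa, q̄ = 0.00392 kg/kg → 0.00392 × 50000 / 9.8 = 20.00 mm
Layer 410–250 hPa: Δp = 160 hPa = 16000 Pa, q̄ = 0.0011 kg/kg → 0.0011 × 16000 / 9.8 = 1.80 mm
PW = 14.82 + 20.00 + 1.80 = 36.62 ≈ 36.6 mm.
Rainfall = ε × PW = 0.51 × 36.6 = 18.7 mm.

PW ≈ 36.6 mm; rainfall ≈ 18.7 mm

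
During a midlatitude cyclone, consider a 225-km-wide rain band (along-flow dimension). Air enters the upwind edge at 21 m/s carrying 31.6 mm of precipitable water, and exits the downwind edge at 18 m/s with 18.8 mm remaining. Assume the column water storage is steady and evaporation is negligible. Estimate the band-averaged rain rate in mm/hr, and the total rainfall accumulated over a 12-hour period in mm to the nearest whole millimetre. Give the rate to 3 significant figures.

R ≈ 5.20 mm/hr; total ≈ 62 mm

Column moisture flux per unit crosswind length is F = V × PW.
Inflow: F_in = 21 × 31.6 = 663.6 mm·m/s
Outflow: F_out = 18 × 18.8 = 338.4 mm·m/s
Steady-state rate R = (F_in − F_out)/L = (663.6 − 338.4) / 225000 m = 1.445e-03 mm/s.
R = 1.445e-03 × 3600 = 5.20 mm/hr.
Over 12 h: total = 5.20 × 12 = 62.4 ≈ 62 mm.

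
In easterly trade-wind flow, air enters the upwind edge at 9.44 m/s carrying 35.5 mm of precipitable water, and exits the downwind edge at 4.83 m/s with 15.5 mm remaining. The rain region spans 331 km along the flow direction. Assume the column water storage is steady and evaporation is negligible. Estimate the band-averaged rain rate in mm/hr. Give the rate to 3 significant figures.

Column moisture flux per unit crosswind length is F = V × PW.
Inflow: F_in = 9.44 × 35.5 = 335.12 mm·m/s
Outflow: F_out = 4.83 × 15.5 = 74.865 mm·m/s
Steady-state rate R = (F_in − F_out)/L = (335.12 − 74.865) / 331000 m = 7.863e-04 mm/s.
R = 7.863e-04 × 3600 = 2.83 mm/hr.

R ≈ 2.83 mm/hr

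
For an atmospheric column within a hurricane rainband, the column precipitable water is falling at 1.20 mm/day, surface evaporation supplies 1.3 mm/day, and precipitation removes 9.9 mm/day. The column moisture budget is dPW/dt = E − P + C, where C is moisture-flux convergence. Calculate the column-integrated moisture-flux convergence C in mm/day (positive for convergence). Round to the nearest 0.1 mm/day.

C ≈ 7.4 mm/day

dPW/dt = -1.20 mm/day.
C = dPW/dt − E + P = (-1.20) − 1.3 + 9.9 = 7.4 mm/day.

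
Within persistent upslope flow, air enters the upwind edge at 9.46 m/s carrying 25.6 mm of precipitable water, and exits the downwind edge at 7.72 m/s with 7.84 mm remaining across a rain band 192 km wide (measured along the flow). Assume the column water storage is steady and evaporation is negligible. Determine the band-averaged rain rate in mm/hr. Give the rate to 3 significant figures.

R ≈ 3.41 mm/hr

Column moisture flux per unit crosswind length is F = V × PW.
Inflow: F_in = 9.46 × 25.6 = 242.176 mm·m/s
Outflow: F_out = 7.72 × 7.84 = 60.5248 mm·m/s
Steady-state rate R = (F_in − F_out)/L = (242.176 − 60.5248) / 192000 m = 9.461e-04 mm/s.
R = 9.461e-04 × 3600 = 3.41 mm/hr.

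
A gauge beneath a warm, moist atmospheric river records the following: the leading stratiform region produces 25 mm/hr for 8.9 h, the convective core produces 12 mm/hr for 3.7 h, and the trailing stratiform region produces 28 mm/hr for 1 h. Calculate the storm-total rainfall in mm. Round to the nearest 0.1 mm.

total ≈ 294.9 mm

Total = Σ Rᵢ Δtᵢ = 25 × 8.9 + 12 × 3.7 + 28 × 1
      = 222.5 + 44.4 + 28 = 294.9 mm.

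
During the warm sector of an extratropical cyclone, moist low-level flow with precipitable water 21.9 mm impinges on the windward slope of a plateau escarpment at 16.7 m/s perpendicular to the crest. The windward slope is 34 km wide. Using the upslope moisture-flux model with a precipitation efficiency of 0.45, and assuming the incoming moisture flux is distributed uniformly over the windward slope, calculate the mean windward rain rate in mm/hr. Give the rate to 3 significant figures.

R ≈ 17.4 mm/hr

Incoming column moisture flux per unit ridge length: F = V × PW = 16.7 × 21.9 = 365.73 mm·m/s.
Spread over the 34 km slope with efficiency ε = 0.45: R = ε·F/W = 0.45 × 365.73 / 34000 m = 4.841e-03 mm/s.
R = 4.841e-03 × 3600 = 17.4 mm/hr.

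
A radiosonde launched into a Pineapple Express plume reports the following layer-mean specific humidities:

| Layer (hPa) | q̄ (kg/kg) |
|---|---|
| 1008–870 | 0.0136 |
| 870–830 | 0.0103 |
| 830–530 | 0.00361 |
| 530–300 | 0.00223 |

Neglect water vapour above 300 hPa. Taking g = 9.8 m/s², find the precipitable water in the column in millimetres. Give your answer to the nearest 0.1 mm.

PW ≈ 39.6 mm

Precipitable water is the column-integrated vapour mass per unit area: PW = (1/g) Σ q̄ Δp, with q in kg/kg and Δp in Pa (1 kg/m² of water = 1 mm).
Layer 1008–870 hPa: Δp = 138 hPa = 13800 Pa, q̄ = 0.0136 kg/kg → 0.0136 × 13800 / 9.8 = 19.15 mm
Layer 870–830 hPa: Δp = 40 hPa = 4000 Pa, q̄ = 0.0103 kg/kg → 0.0103 × 4000 / 9.8 = 4.20 mm
Layer 830–530 hPa: Δp = 300 hPa = 30000 Pa, q̄ = 0.00361 kg/kg → 0.00361 × 30000 / 9.8 = 11.05 mm
Layer 530–300 hPa: Δp = 230 hPa = 23000 Pa, q̄ = 0.00223 kg/kg → 0.00223 × 23000 / 9.8 = 5.23 mm
PW = 19.15 + 4.20 + 11.05 + 5.23 = 39.63 ≈ 39.6 mm.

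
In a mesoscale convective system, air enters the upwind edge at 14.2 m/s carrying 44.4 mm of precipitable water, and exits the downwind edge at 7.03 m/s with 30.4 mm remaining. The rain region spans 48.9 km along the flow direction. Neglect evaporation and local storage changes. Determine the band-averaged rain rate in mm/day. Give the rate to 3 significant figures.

Column moisture flux per unit crosswind length is F = V × PW.
Inflow: F_in = 14.2 × 44.4 = 630.48 mm·m/s
Outflow: F_out = 7.03 × 30.4 = 213.712 mm·m/s
Steady-state rate R = (F_in − F_out)/L = (630.48 − 213.712) / 48900 m = 8.523e-03 mm/s.
R = 8.523e-03 × 3600 × 24 = 736 mm/day.

R ≈ 736 mm/day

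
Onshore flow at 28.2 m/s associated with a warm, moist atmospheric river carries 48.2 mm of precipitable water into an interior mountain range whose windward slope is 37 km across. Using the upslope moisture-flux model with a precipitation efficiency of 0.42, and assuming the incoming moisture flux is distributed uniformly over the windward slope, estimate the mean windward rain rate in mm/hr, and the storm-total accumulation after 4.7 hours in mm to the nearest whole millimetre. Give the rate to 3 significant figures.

Incoming column moisture flux per unit ridge length: F = V × PW = 28.2 × 48.2 = 1359.24 mm·m/s.
Spread over the 37 km slope with efficiency ε = 0.42: R = ε·F/W = 0.42 × 1359.24 / 37000 m = 1.543e-02 mm/s.
R = 1.543e-02 × 3600 = 55.5 mm/hr.
Over 4.7 h: total = 55.5 × 4.7 = 260.85 ≈ 261 mm.

R ≈ 55.5 mm/hr; total ≈ 261 mm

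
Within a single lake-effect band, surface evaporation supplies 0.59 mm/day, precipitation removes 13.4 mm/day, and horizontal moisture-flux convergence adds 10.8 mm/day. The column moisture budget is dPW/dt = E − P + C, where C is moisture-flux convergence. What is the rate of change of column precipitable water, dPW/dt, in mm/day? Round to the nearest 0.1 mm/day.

dPW/dt = E − P + C = 0.59 − 13.4 + (10.8) = -2.0 mm/day.

dPW/dt ≈ -2.0 mm/day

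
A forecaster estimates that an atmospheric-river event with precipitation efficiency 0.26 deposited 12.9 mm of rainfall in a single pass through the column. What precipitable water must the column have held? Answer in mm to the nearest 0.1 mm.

PW = rainfall / ε = 12.9 / 0.26 = 49.6 mm.

PW ≈ 49.6 mm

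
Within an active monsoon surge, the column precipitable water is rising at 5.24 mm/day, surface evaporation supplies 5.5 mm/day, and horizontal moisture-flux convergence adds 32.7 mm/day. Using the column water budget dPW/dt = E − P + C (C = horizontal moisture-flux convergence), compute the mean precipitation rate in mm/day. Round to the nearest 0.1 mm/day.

P ≈ 33.0 mm/day

dPW/dt = +5.24 mm/day.
P = E + C − dPW/dt = 5.5 + (32.7) − (+5.24) = 33.0 mm/day.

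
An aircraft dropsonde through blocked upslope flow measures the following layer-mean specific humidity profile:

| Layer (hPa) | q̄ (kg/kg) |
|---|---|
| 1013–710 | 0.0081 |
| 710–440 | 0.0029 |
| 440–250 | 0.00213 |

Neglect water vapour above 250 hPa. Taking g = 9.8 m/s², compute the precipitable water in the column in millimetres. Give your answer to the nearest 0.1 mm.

Precipitable water is the column-integrated vapour mass per unit area: PW = (1/g) Σ q̄ Δp, with q in kg/kg and Δp in Pa (1 kg/m² of water = 1 mm).
Layer 1013–710 hPa: Δp = 303 hPa = 30300 Pa, q̄ = 0.0081 kg/kg → 0.0081 × 30300 / 9.8 = 25.04 mm
Layer 710–440 hPa: Δp = 270 hPa = 27000 Pa, q̄ = 0.0029 kg/kg → 0.0029 × 27000 / 9.8 = 7.99 mm
Layer 440–250 hPa: Δp = 190 hPa = 19000 Pa, q̄ = 0.00213 kg/kg → 0.00213 × 19000 / 9.8 = 4.13 mm
PW = 25.04 + 7.99 + 4.13 = 37.16 ≈ 37.2 mm.

PW ≈ 37.2 mm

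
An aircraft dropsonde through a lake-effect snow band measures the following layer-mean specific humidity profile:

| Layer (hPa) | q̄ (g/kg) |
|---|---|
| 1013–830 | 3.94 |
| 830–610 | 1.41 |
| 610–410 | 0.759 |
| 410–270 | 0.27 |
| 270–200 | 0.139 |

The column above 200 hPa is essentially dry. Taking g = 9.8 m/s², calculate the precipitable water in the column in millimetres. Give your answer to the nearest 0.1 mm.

PW ≈ 12.6 mm

Precipitable water is the column-integrated vapour mass per unit area: PW = (1/g) Σ q̄ Δp, with q in kg/kg and Δp in Pa (1 kg/m² of water = 1 mm).
Layer 1013–830 hPa: Δp = 183 hPa = 18300 Pa, q̄ = 0.00394 kg/kg → 0.00394 × 18300 / 9.8 = 7.36 mm
Layer 830–610 hPa: Δp = 220 hPa = 22000 Pa, q̄ = 0.00141 kg/kg → 0.00141 × 22000 / 9.8 = 3.17 mm
Layer 610–410 hPa: Δp = 200 hPa = 20000 Pa, q̄ = 0.000759 kg/kg → 0.000759 × 20000 / 9.8 = 1.55 mm
Layer 410–270 hPa: Δp = 140 hPa = 14000 Pa, q̄ = 0.00027 kg/kg → 0.00027 × 14000 / 9.8 = 0.39 mm
Layer 270–200 hPa: Δp = 70 hPa = 7000 Pa, q̄ = 0.000139 kg/kg → 0.000139 × 7000 / 9.8 = 0.10 mm
PW = 7.36 + 3.17 + 1.55 + 0.39 + 0.10 = 12.57 ≈ 12.6 mm.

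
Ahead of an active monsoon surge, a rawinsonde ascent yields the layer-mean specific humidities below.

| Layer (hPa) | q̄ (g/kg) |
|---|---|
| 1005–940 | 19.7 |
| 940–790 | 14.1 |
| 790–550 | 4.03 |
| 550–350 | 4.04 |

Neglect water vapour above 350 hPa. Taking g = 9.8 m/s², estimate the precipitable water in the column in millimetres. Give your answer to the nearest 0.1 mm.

PW ≈ 52.8 mm

Precipitable water is the column-integrated vapour mass per unit area: PW = (1/g) Σ q̄ Δp, with q in kg/kg and Δp in Pa (1 kg/m² of water = 1 mm).
Layer 1005–940 hPa: Δp = 65 hPa = 6500 Pa, q̄ = 0.0197 kg/kg → 0.0197 × 6500 / 9.8 = 13.07 mm
Layer 940–790 hPa: Δp = 150 hPa = 15000 Pa, q̄ = 0.0141 kg/kg → 0.0141 × 15000 / 9.8 = 21.58 mm
Layer 790–550 hPa: Δp = 240 hPa = 24000 Pa, q̄ = 0.00403 kg/kg → 0.00403 × 24000 / 9.8 = 9.87 mm
Layer 550–350 hPa: Δp = 200 hPa = 20000 Pa, q̄ = 0.00404 kg/kg → 0.00404 × 20000 / 9.8 = 8.24 mm
PW = 13.07 + 21.58 + 9.87 + 8.24 = 52.76 ≈ 52.8 mm.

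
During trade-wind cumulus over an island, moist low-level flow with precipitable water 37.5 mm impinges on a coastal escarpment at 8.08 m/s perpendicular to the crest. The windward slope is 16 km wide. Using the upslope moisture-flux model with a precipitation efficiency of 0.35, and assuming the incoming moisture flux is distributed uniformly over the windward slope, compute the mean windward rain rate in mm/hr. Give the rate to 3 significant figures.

R ≈ 23.9 mm/hr

Incoming column moisture flux per unit ridge length: F = V × PW = 8.08 × 37.5 = 303 mm·m/s.
Spread over the 16 km slope with efficiency ε = 0.35: R = ε·F/W = 0.35 × 303 / 16000 m = 6.628e-03 mm/s.
R = 6.628e-03 × 3600 = 23.9 mm/hr.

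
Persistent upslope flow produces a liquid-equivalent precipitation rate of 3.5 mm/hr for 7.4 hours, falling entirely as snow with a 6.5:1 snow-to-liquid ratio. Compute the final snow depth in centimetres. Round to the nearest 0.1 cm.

Liquid-equivalent depth = 3.5 × 7.4 = 25.9 mm.
Snow depth = 25.9 mm × 6.5 = 168.35 mm = 16.8 cm.

snow depth ≈ 16.8 cm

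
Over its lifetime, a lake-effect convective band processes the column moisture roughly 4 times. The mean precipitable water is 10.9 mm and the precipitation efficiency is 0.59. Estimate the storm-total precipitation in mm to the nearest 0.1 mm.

precipitation ≈ 25.7 mm

Each cycle deposits ε × PW = 0.59 × 10.9 = 6.431 mm.
Over 4 cycles: 4 × 6.431 = 25.7 mm.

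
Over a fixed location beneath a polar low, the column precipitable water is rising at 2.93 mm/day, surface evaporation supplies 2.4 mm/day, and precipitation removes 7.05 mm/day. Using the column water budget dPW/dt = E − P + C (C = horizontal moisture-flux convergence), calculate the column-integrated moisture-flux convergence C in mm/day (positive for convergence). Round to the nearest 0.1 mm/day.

dPW/dt = +2.93 mm/day.
C = dPW/dt − E + P = (+2.93) − 2.4 + 7.05 = 7.6 mm/day.

C ≈ 7.6 mm/day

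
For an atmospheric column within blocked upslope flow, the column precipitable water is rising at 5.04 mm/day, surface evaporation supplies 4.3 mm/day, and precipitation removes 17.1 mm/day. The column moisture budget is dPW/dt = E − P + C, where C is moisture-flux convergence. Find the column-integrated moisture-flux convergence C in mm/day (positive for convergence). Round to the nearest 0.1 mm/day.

C ≈ 17.8 mm/day

dPW/dt = +5.04 mm/day.
C = dPW/dt − E + P = (+5.04) − 4.3 + 17.1 = 17.8 mm/day.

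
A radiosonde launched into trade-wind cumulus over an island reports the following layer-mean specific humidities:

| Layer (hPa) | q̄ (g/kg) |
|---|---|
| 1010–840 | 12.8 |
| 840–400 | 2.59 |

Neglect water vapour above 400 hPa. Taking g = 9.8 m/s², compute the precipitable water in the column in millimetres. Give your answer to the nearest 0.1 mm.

PW ≈ 33.8 mm

Precipitable water is the column-integrated vapour mass per unit area: PW = (1/g) Σ q̄ Δp, with q in kg/kg and Δp in Pa (1 kg/m² of water = 1 mm).
Layer 1010–840 hPa: Δp = 170 hPa = 17000 Pa, q̄ = 0.0128 kg/kg → 0.0128 × 17000 / 9.8 = 22.20 mm
Layer 840–400 hPa: Δp = 440 hPa = 44000 Pa, q̄ = 0.00259 kg/kg → 0.00259 × 44000 / 9.8 = 11.63 mm
PW = 22.20 + 11.63 = 33.83 ≈ 33.8 mm.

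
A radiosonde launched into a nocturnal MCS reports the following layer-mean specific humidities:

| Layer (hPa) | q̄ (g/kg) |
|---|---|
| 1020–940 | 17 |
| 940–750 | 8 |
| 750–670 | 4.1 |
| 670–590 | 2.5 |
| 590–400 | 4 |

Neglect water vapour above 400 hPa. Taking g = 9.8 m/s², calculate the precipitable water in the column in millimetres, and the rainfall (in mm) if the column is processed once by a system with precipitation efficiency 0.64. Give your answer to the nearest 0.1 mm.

PW ≈ 42.5 mm; rainfall ≈ 27.2 mm

Precipitable water is the column-integrated vapour mass per unit area: PW = (1/g) Σ q̄ Δp, with q in kg/kg and Δp in Pa (1 kg/m² of water = 1 mm).
Layer 1020–940 hPa: Δp = 80 hPa = 8000 Pa, q̄ = 0.017 kg/kg → 0.017 × 8000 / 9.8 = 13.88 mm
Layer 940–750 hPa: Δp = 190 hPa = 19000 Pa, q̄ = 0.008 kg/kg → 0.008 × 19000 / 9.8 = 15.51 mm
Layer 750–670 hPa: Δp = 80 hPa = 8000 Pa, q̄ = 0.0041 kg/kg → 0.0041 × 8000 / 9.8 = 3.35 mm
Layer 670–590 hPa: Δp = 80 hPa = 8000 Pa, q̄ = 0.0025 kg/kg → 0.0025 × 8000 / 9.8 = 2.04 mm
Layer 590–400 hPa: Δp = 190 hPa = 19000 Pa, q̄ = 0.004 kg/kg → 0.004 × 19000 / 9.8 = 7.76 mm
PW = 13.88 + 15.51 + 3.35 + 2.04 + 7.76 = 42.54 ≈ 42.5 mm.
Rainfall = ε × PW = 0.64 × 42.5 = 27.2 mm.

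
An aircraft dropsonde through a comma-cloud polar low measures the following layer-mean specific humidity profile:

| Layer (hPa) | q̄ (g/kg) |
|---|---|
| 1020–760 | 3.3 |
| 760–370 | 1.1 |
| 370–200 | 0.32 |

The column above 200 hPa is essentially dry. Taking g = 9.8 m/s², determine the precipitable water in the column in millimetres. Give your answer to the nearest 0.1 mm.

PW ≈ 13.7 mm

Precipitable water is the column-integrated vapour mass per unit area: PW = (1/g) Σ q̄ Δp, with q in kg/kg and Δp in Pa (1 kg/m² of water = 1 mm).
Layer 1020–760 hPa: Δp = 260 hPa = 26000 Pa, q̄ = 0.0033 kg/kg → 0.0033 × 26000 / 9.8 = 8.76 mm
Layer 760–370 hPa: Δp = 390 hPa = 39000 Pa, q̄ = 0.0011 kg/kg → 0.0011 × 39000 / 9.8 = 4.38 mm
Layer 370–200 hPa: Δp = 170 hPa = 17000 Pa, q̄ = 0.00032 kg/kg → 0.00032 × 17000 / 9.8 = 0.56 mm
PW = 8.76 + 4.38 + 0.56 = 13.70 ≈ 13.7 mm.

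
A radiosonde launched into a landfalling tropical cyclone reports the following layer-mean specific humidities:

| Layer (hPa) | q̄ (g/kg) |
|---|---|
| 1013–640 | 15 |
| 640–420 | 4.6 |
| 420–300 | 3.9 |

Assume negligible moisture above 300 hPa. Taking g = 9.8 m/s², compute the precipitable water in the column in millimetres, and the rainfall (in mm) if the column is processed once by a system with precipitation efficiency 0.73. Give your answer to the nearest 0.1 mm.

PW ≈ 72.2 mm; rainfall ≈ 52.7 mm

Precipitable water is the column-integrated vapour mass per unit area: PW = (1/g) Σ q̄ Δp, with q in kg/kg and Δp in Pa (1 kg/m² of water = 1 mm).
Layer 1013–640 hPa: Δp = 373 hPa = 37300 Pa, q̄ = 0.015 kg/kg → 0.015 × 37300 / 9.8 = 57.09 mm
Layer 640–420 hPa: Δp = 220 hPa = 22000 Pa, q̄ = 0.0046 kg/kg → 0.0046 × 22000 / 9.8 = 10.33 mm
Layer 420–300 hPa: Δp = 120 hPa = 12000 Pa, q̄ = 0.0039 kg/kg → 0.0039 × 12000 / 9.8 = 4.78 mm
PW = 57.09 + 10.33 + 4.78 = 72.20 ≈ 72.2 mm.
Rainfall = ε × PW = 0.73 × 72.2 = 52.7 mm.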